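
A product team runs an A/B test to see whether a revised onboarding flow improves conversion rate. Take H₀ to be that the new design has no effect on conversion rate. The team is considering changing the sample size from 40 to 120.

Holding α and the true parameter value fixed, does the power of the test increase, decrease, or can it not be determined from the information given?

Increasing n separates the H₀ and Ha sampling distributions, so under Ha fewer outcomes land in the acceptance region.
Since power = 1 − β and β decreases, power increases.

It increases.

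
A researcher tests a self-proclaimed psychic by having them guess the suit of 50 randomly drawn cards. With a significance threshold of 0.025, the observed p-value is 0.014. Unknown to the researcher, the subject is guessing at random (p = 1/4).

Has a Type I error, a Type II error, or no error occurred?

Type I error

The conventional null hypothesis is that the subject is guessing at random (p = 1/4).
Since p = 0.014 < α = 0.025, H₀ is rejected.
H₀ is true (actually the subject is guessing at random (p = 1/4)).
Rejecting a true H₀ is a Type I error.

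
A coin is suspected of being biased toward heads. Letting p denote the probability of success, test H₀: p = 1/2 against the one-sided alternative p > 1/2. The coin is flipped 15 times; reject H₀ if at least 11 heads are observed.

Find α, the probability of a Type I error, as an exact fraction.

α = P(reject H₀ | H₀ true) = P(Y ≥ 11 | p = 1/2), with Y ~ Binomial(15, 1/2).
P(Y ≥ 11) = [C(15,11) + C(15,12) + C(15,13) + C(15,14) + C(15,15)] / 2^15 = (1365 + 455 + 105 + 15 + 1) / 32768 = 1941/32768.

1941/32768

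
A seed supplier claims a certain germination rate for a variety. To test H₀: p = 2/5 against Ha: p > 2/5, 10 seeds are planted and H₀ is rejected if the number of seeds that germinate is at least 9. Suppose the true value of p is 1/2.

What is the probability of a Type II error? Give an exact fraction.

Under the alternative p = 1/2, S ~ Binomial(10, 1/2); β is the probability the test does not reject, P(S < 9).
Equivalently, β = 1 − P(S ≥ 9) = 1013/1024.

1013/1024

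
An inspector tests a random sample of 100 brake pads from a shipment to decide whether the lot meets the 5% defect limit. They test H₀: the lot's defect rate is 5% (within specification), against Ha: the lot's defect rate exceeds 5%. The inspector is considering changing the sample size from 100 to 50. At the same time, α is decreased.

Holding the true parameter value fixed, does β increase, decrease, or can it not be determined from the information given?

It increases.

Reducing n widens both sampling distributions, so the test has less ability to distinguish Ha from H₀. A smaller α moves the rejection region further into the tail. With the alternative true, more outcomes now fall outside the rejection region, so failing to reject becomes more likely. Both changes push β in the same direction.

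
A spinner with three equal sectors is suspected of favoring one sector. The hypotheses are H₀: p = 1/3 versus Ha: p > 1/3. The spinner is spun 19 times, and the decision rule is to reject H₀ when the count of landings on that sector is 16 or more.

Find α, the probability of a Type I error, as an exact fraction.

The Type I error probability is α = P(K ≥ 16) computed under H₀, where K ~ Binomial(19, 1/3).
P(K ≥ 16) = Σ_{j=16}^{19} C(19,j)·(1/3)^j·(2/3)^{19-j} = 2825/387420489.

2825/387420489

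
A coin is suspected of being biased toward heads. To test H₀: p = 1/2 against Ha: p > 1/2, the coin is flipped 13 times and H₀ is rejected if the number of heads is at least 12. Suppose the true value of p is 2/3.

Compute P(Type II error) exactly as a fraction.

510961/531441

Under the alternative p = 2/3, S ~ Binomial(13, 2/3); β is the probability the test does not reject, P(S < 12).
Equivalently, β = 1 − P(S ≥ 12) = 510961/531441.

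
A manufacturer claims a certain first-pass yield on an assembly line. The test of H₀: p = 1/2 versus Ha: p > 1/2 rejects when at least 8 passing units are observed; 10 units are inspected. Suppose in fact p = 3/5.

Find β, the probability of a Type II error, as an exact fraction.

8131936/9765625

Under the alternative p = 3/5, Y ~ Binomial(10, 3/5); β is the probability the test does not reject, P(Y < 8).
Summing C(10,j)·(3/5)^j·(2/5)^{10-j} for j = 0..7 gives 8131936/9765625.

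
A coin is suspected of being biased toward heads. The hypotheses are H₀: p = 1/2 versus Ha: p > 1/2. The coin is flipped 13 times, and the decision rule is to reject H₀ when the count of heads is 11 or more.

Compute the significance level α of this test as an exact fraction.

23/2048

α = P(reject H₀ | H₀ true) = P(X ≥ 11 | p = 1/2), with X ~ Binomial(13, 1/2).
P(X ≥ 11) = [C(13,11) + C(13,12) + C(13,13)] / 2^13 = (78 + 13 + 1) / 8192 = 92/8192 = 23/2048.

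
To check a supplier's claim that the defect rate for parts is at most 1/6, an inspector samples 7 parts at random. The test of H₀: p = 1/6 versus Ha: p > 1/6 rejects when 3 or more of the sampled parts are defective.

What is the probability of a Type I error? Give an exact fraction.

α = P(reject H₀ | H₀ true) = P(Y ≥ 3 | p = 1/6), Y ~ Binomial(7, 1/6).
α = 1 − P(Y ≤ 2) = 1 − 3125/3456 = 331/3456.

331/3456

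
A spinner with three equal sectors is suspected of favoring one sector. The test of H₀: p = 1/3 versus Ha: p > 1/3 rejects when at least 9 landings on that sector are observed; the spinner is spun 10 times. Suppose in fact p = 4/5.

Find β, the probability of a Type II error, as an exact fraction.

6095609/9765625

A Type II error is failing to reject when Ha holds: with p = 4/5, β = P(S ≤ 8).
Summing C(10,j)·(4/5)^j·(1/5)^{10-j} for j = 0..8 gives 6095609/9765625.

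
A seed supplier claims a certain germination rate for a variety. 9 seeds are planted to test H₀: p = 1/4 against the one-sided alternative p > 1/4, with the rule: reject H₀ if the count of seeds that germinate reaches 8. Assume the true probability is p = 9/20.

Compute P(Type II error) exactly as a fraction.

A Type II error is failing to reject when Ha holds: with p = 9/20, β = P(S ≤ 7).
Equivalently, β = 1 − P(S ≥ 8) = 126837738533/128000000000.

126837738533/128000000000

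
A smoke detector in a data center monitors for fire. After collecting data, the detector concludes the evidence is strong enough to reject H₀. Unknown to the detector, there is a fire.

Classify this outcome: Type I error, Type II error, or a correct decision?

The conventional null hypothesis here is that there is no fire.
The test rejected a false H₀ — the decision matches the true state.

No error — this is a correct decision.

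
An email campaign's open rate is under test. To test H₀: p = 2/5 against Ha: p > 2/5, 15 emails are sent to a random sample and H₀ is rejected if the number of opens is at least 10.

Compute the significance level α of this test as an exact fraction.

1032510464/30517578125

Under H₀, K ~ Binomial(15, 2/5), and α = P(K ≥ 10).
Summing C(15,j)(2/5)^j(3/5)^{15−j} for j = 10,…,15 gives 1032510464/30517578125.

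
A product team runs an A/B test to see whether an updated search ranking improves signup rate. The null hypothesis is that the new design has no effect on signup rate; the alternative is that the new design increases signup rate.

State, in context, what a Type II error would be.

A Type II error is failing to reject H₀ when H₀ is false.
Here that means keeping the current design when actually the new design increases signup rate.

A Type II error would mean concluding that the new design has no effect on signup rate (or at least failing to establish that the new design increases signup rate) when in fact the new design increases signup rate.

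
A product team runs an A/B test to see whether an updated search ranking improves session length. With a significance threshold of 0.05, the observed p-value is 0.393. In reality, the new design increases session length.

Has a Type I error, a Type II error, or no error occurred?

Type II error

The conventional null hypothesis is that the new design has no effect on session length.
Since p = 0.393 ≥ α = 0.05, H₀ is not rejected.
H₀ is false (actually the new design increases session length).
Failing to reject a false H₀ is a Type II error.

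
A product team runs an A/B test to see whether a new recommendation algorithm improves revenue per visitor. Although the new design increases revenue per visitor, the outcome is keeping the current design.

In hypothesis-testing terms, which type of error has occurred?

Type II error

The null hypothesis here is that the new design has no effect on revenue per visitor.
'Keeping the current design' corresponds to failing to reject H₀.
H₀ was not rejected but H₀ is false — a Type II error (false negative).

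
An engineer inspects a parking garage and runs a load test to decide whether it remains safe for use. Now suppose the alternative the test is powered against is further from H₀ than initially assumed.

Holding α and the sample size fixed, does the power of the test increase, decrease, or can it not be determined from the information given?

The further the true parameter sits from the null value, the more of the Ha sampling distribution falls in the rejection region.
Since power = 1 − β and β decreases, power increases.

It increases.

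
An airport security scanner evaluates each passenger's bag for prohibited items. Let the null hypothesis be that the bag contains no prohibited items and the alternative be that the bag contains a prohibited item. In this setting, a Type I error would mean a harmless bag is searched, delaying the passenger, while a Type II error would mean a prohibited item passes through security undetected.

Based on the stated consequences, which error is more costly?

The Type II consequence (a prohibited item passes through security undetected) is more severe than the Type I consequence (a harmless bag is searched, delaying the passenger).

Type II error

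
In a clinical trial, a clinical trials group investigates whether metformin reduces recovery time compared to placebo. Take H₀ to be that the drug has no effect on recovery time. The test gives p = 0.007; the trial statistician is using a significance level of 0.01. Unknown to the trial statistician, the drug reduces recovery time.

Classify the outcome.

No error — this is a correct decision.

Since p = 0.007 < α = 0.01, H₀ is rejected.
H₀ is false (actually the drug reduces recovery time).
The decision matches the true state — no error.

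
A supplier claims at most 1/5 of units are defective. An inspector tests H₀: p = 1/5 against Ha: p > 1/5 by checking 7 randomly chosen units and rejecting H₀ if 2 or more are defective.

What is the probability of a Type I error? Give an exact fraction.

The significance level is the probability, assuming p = 1/5, of seeing 2 or more defectives in 7 draws.
α = 1 − P(X ≤ 1) = 1 − 45056/78125 = 33069/78125.

33069/78125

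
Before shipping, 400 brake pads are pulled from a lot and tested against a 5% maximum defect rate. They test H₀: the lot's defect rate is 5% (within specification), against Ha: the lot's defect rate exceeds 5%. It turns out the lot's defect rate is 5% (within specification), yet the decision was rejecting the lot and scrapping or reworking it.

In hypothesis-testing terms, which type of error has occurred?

Type I error

'Rejecting the lot and scrapping or reworking it' corresponds to rejecting H₀.
H₀ was rejected but H₀ is true — a Type I error (false positive).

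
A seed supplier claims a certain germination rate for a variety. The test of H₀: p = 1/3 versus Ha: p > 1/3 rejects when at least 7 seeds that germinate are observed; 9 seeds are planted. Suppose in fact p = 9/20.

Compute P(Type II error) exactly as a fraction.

30407271323/32000000000

β = P(fail to reject H₀ | Ha true) = P(S ≤ 6 | p = 9/20), S ~ Binomial(9, 9/20).
Summing C(9,j)·(9/20)^j·(11/20)^{9-j} for j = 0..6 gives 30407271323/32000000000.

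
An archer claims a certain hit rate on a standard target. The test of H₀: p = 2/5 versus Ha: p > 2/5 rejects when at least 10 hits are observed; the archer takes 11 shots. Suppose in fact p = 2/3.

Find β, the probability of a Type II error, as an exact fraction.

163835/177147

β = P(fail to reject H₀ | Ha true) = P(X ≤ 9 | p = 2/3), X ~ Binomial(11, 2/3).
Adding the binomial probabilities P(X=0)+…+P(X=9) at p = 2/3 gives 163835/177147.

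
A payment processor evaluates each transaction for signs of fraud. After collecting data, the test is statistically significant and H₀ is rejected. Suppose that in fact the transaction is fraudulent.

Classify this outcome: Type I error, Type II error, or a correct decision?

No error — this is a correct decision.

The conventional null hypothesis here is that the transaction is legitimate.
The test rejected a false H₀ — the decision matches the true state.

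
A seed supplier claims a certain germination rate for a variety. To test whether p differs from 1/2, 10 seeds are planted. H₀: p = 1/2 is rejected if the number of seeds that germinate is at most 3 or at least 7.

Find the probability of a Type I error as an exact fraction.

Under H₀, K ~ Binomial(10, 1/2); α is the probability of landing in either tail, P(K ≤ 3) + P(K ≥ 7).
The two tails are symmetric, so α = 2·(1 + 10 + 45 + 120)/2^10 = 352/1024 = 11/32.

11/32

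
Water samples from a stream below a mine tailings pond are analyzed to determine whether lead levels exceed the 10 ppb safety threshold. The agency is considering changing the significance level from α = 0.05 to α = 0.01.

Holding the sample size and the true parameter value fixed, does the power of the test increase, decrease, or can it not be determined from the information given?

Tightening α shrinks the rejection region. When Ha holds, fewer sample outcomes clear the stricter threshold, so more fall in the acceptance region.
Since power = 1 − β and β increases, power decreases.

It decreases.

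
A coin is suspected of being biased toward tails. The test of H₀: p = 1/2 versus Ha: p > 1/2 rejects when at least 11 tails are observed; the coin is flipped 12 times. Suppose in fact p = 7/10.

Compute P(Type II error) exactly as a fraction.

914974950051/1000000000000

A Type II error is failing to reject when Ha holds: with p = 7/10, β = P(X ≤ 10).
Equivalently, β = 1 − P(X ≥ 11) = 914974950051/1000000000000.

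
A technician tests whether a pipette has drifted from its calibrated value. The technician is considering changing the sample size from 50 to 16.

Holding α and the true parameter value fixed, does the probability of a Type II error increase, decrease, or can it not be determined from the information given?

It increases.

A smaller sample increases the standard error, so the sampling distributions under H₀ and Ha overlap more.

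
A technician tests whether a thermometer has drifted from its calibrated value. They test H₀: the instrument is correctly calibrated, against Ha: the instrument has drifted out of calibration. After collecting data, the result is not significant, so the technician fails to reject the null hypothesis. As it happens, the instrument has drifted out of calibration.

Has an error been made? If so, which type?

Type II error

H₀ was not rejected, but H₀ is actually false.
Failing to reject a false null hypothesis is a Type II error (false negative).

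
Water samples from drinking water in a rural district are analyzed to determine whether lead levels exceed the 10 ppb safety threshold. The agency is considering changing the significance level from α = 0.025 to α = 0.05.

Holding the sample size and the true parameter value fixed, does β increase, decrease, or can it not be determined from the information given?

With a larger α the critical value moves toward the center, so more of the Ha sampling distribution lies in the rejection region.

It decreases.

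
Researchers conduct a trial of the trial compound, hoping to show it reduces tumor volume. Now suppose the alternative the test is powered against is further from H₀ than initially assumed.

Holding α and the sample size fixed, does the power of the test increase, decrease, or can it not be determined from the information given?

It increases.

A larger true effect moves the Ha sampling distribution further from the H₀ critical value, making rejection more likely when Ha is true.
Since power = 1 − β and β decreases, power increases.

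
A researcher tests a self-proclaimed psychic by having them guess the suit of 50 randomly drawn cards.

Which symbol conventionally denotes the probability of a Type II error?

β

P(Type II error) = P(fail to reject H₀ | H₀ false) = β.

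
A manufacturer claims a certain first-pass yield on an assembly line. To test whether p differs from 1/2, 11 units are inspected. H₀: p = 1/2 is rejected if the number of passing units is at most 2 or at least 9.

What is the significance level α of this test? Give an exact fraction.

67/1024

α = P(X ≤ 2 or X ≥ 9 | p = 1/2), X ~ Binomial(11, 1/2).
Each tail has probability (1 + 11 + 55)/2048; doubling gives α = 134/2048 = 67/1024.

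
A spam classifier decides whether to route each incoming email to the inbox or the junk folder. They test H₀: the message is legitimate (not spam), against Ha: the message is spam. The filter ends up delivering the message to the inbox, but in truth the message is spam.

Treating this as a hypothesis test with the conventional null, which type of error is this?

'Delivering the message to the inbox' corresponds to failing to reject H₀.
H₀ was not rejected but H₀ is false — a Type II error (false negative).

Type II error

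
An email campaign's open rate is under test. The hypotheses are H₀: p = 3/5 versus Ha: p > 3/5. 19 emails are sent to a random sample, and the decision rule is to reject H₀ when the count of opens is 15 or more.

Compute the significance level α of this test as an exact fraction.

265555221849/3814697265625

α = P(reject H₀ | H₀ true) = P(X ≥ 15 | p = 3/5), with X ~ Binomial(19, 3/5).
Summing C(19,j)(3/5)^j(2/5)^{19−j} for j = 15,…,19 gives 265555221849/3814697265625.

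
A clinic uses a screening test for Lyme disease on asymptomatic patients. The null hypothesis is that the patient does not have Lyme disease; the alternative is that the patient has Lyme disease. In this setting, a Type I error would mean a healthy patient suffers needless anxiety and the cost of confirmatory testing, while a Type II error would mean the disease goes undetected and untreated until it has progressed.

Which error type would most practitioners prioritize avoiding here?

The Type II consequence (the disease goes undetected and untreated until it has progressed) is more severe than the Type I consequence (a healthy patient suffers needless anxiety and the cost of confirmatory testing).

Type II error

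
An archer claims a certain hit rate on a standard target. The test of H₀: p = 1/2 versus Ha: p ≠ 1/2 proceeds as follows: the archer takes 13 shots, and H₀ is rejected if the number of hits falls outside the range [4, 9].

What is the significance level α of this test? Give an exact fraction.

189/2048

α = P(Y ≤ 3 or Y ≥ 10 | p = 1/2), Y ~ Binomial(13, 1/2).
The two tails are symmetric, so α = 2·(1 + 13 + 78 + 286)/2^13 = 756/8192 = 189/2048.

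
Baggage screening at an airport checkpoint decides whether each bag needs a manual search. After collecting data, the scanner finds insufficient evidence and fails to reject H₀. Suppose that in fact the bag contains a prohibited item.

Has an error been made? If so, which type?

The conventional null hypothesis here is that the bag contains no prohibited items.
H₀ was not rejected, but H₀ is actually false.
Failing to reject a false null hypothesis is a Type II error (false negative).

Type II error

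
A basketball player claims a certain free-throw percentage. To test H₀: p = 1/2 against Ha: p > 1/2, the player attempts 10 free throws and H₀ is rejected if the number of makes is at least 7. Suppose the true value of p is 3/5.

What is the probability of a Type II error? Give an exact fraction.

6032416/9765625

β = P(fail to reject H₀ | Ha true) = P(K ≤ 6 | p = 3/5), K ~ Binomial(10, 3/5).
Summing C(10,j)·(3/5)^j·(2/5)^{10-j} for j = 0..6 gives 6032416/9765625.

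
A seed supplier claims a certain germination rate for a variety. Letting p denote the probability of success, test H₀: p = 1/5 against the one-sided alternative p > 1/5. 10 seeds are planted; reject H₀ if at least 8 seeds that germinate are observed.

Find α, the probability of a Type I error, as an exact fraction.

The Type I error probability is α = P(X ≥ 8) computed under H₀, where X ~ Binomial(10, 1/5).
P(X ≥ 8) = Σ_{j=8}^{10} C(10,j)·(1/5)^j·(4/5)^{10-j} = 761/9765625.

761/9765625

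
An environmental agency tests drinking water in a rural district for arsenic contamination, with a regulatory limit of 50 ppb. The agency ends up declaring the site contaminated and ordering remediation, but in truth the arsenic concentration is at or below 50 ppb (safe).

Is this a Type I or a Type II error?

The null hypothesis here is that the arsenic concentration is at or below 50 ppb (safe).
'Declaring the site contaminated and ordering remediation' corresponds to rejecting H₀.
H₀ was rejected but H₀ is true — a Type I error (false positive).

Type I error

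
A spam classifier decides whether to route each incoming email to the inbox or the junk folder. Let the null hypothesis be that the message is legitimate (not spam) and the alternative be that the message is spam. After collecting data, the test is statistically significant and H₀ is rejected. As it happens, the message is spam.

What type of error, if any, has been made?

Neither — the decision is correct.

The test rejected a false H₀ — the decision matches the true state.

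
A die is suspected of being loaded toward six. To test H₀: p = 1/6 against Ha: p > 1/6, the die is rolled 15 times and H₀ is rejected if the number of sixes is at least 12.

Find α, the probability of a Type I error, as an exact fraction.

The Type I error probability is α = P(Y ≥ 12) computed under H₀, where Y ~ Binomial(15, 1/6).
P(Y ≥ 12) = Σ_{j=12}^{15} C(15,j)·(1/6)^j·(5/6)^{15-j} = 7447/58773123072.

7447/58773123072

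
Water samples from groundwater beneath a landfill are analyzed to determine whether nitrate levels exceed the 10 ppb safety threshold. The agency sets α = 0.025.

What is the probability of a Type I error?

0.025

The significance level α is, by definition, the probability of a Type I error — P(reject H₀ | H₀ true).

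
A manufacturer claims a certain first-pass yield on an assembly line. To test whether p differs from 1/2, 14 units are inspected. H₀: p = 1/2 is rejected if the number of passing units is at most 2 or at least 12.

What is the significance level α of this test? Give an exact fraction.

α = P(Y ≤ 2 or Y ≥ 12 | p = 1/2), Y ~ Binomial(14, 1/2).
Each tail has probability (1 + 14 + 91)/16384; doubling gives α = 212/16384 = 53/4096.

53/4096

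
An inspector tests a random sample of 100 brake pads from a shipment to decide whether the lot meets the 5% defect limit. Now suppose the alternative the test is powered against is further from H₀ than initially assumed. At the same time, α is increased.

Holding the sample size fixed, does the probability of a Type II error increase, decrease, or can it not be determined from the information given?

The further the true parameter sits from the null value, the more of the Ha sampling distribution falls in the rejection region. Relaxing α lowers the evidence threshold; under Ha, outcomes that previously fell short now trigger rejection. Both changes push β in the same direction.

It decreases.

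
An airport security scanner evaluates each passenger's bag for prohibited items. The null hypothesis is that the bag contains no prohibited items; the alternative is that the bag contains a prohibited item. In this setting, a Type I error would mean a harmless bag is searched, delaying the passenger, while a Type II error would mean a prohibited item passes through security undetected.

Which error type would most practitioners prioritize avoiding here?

The Type II consequence (a prohibited item passes through security undetected) is more severe than the Type I consequence (a harmless bag is searched, delaying the passenger).

Type II error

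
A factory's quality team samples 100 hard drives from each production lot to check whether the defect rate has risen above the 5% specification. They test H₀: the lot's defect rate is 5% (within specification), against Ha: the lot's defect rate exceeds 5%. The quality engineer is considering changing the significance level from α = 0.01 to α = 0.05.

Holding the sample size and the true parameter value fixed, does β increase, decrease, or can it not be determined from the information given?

With a larger α the critical value moves toward the center, so more of the Ha sampling distribution lies in the rejection region.

It decreases.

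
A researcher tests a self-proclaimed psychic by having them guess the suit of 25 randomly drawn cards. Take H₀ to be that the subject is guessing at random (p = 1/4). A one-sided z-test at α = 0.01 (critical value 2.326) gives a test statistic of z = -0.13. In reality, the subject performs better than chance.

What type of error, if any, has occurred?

Since z = -0.13 ≤ z* = 2.326, H₀ is not rejected.
H₀ is false (actually the subject performs better than chance).
Failing to reject a false H₀ is a Type II error.

Type II error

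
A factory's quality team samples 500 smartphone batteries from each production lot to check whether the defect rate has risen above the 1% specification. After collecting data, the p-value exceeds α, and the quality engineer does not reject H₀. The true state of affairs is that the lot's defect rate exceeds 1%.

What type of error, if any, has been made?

The conventional null hypothesis here is that the lot's defect rate is 1% (within specification).
H₀ was not rejected, but H₀ is actually false.
Failing to reject a false null hypothesis is a Type II error (false negative).

Type II error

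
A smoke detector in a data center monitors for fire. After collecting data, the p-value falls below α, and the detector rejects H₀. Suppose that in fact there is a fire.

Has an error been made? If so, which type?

Neither — the decision is correct.

The conventional null hypothesis here is that there is no fire.
The test rejected a false H₀ — the decision matches the true state.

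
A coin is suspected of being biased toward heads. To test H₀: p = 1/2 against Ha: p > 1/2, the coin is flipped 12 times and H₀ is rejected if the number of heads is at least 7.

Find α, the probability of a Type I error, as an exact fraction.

793/2048

Under H₀, S ~ Binomial(12, 1/2), and α = P(S ≥ 7).
That's C(12,7) + C(12,8) + C(12,9) + C(12,10) + C(12,11) + C(12,12) over 2^12, i.e. (792 + 495 + 220 + 66 + 12 + 1)/4096 = 1586/4096 = 793/2048.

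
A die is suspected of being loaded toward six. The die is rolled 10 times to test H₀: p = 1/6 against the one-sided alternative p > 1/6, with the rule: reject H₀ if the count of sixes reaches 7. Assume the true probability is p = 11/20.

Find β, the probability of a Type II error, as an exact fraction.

1878942860721/2560000000000

A Type II error is failing to reject when Ha holds: with p = 11/20, β = P(S ≤ 6).
Summing C(10,j)·(11/20)^j·(9/20)^{10-j} for j = 0..6 gives 1878942860721/2560000000000.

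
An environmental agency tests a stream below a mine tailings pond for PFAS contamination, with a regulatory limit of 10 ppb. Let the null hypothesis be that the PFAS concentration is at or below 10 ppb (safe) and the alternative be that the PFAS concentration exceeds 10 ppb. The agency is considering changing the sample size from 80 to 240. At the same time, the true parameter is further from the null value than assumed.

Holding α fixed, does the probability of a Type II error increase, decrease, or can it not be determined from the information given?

It decreases.

More data shrinks sampling variability; the test statistic under Ha concentrates further from the null value, making rejection more likely. The further the true parameter sits from the null value, the more of the Ha sampling distribution falls in the rejection region. Both changes push β in the same direction.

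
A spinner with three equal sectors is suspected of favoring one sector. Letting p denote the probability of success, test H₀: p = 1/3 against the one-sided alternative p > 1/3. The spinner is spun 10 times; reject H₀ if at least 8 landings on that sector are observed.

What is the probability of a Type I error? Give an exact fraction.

67/19683

The Type I error probability is α = P(X ≥ 8) computed under H₀, where X ~ Binomial(10, 1/3).
P(X ≥ 8) = Σ_{j=8}^{10} C(10,j)·(1/3)^j·(2/3)^{10-j} = 67/19683.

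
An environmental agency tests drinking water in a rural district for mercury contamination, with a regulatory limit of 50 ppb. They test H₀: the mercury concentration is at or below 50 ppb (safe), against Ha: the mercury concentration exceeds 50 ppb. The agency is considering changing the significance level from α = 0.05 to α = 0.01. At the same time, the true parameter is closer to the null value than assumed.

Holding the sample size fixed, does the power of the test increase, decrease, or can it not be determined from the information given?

A smaller α moves the rejection region further into the tail. With the alternative true, more outcomes now fall outside the rejection region, so failing to reject becomes more likely. A smaller departure from H₀ means the test statistic under Ha is distributed closer to where it would be under H₀; rejection becomes less likely. Both changes push β in the same direction.
Since power = 1 − β and β increases, power decreases.

It decreases.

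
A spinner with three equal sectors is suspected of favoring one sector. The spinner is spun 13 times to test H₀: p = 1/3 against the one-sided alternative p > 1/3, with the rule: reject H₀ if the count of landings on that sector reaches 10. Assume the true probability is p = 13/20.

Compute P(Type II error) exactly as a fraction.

A Type II error is failing to reject when Ha holds: with p = 13/20, β = P(S ≤ 9).
Adding the binomial probabilities P(S=0)+…+P(S=9) at p = 13/20 gives 739046497348117/1024000000000000.

739046497348117/1024000000000000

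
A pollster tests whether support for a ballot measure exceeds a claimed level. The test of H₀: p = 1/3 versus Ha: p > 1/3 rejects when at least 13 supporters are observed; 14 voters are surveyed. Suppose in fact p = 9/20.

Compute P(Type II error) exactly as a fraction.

1637985675869982373/1638400000000000000

A Type II error is failing to reject when Ha holds: with p = 9/20, β = P(K ≤ 12).
Equivalently, β = 1 − P(K ≥ 13) = 1637985675869982373/1638400000000000000.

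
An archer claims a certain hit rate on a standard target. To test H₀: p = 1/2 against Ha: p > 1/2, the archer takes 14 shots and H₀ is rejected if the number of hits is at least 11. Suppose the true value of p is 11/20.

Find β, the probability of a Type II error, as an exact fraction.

767413934602409223/819200000000000000

β = P(fail to reject H₀ | Ha true) = P(Y ≤ 10 | p = 11/20), Y ~ Binomial(14, 11/20).
Adding the binomial probabilities P(Y=0)+…+P(Y=10) at p = 11/20 gives 767413934602409223/819200000000000000.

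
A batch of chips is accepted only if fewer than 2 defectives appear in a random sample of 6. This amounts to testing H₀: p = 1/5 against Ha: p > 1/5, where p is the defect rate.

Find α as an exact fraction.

Under H₀, S ~ Binomial(6, 1/5); the Type I error rate is P(S ≥ 2).
Via the complement, α = 1 − Σ_{j=0}^{1} C(6,j)(1/5)^j(4/5)^{6-j} = 1077/3125.

1077/3125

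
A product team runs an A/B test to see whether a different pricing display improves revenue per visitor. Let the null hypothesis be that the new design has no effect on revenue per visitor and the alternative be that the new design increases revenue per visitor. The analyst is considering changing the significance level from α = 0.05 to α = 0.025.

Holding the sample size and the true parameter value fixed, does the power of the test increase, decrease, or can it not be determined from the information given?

It decreases.

Lowering α raises the bar for rejection; under Ha, the test now fails to reject on outcomes it previously would have rejected.
Since power = 1 − β and β increases, power decreases.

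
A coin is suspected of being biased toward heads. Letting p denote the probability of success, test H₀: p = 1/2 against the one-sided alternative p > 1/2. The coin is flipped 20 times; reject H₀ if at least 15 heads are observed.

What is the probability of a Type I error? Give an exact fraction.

α = P(reject H₀ | H₀ true) = P(S ≥ 15 | p = 1/2), with S ~ Binomial(20, 1/2).
P(S ≥ 15) = [C(20,15) + C(20,16) + C(20,17) + C(20,18) + C(20,19) + C(20,20)] / 2^20 = (15504 + 4845 + 1140 + 190 + 20 + 1) / 1048576 = 21700/1048576 = 5425/262144.

5425/262144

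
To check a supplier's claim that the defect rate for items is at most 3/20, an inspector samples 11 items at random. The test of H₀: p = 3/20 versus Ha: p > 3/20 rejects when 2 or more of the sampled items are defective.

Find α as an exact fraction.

Under H₀, S ~ Binomial(11, 3/20); the Type I error rate is P(S ≥ 2).
Computing the lower-tail complement: 1 − 2015993900449/4096000000000 = 2080006099551/4096000000000.

2080006099551/4096000000000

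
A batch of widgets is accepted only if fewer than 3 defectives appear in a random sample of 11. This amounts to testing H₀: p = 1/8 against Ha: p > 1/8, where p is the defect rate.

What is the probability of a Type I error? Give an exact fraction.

1285931725/8589934592

The significance level is the probability, assuming p = 1/8, of seeing 3 or more defectives in 11 draws.
Via the complement, α = 1 − Σ_{j=0}^{2} C(11,j)(1/8)^j(7/8)^{11-j} = 1285931725/8589934592.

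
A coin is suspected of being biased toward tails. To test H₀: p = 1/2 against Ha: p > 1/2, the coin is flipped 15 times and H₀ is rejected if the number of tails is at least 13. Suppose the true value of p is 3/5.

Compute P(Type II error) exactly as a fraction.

29690124488/30517578125

β = P(fail to reject H₀ | Ha true) = P(Y ≤ 12 | p = 3/5), Y ~ Binomial(15, 3/5).
Equivalently, β = 1 − P(Y ≥ 13) = 29690124488/30517578125.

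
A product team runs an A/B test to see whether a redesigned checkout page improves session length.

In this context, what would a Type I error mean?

With the conventional null hypothesis that the new design has no effect on session length:
A Type I error is rejecting H₀ when H₀ is true.
Here that means shipping the new feature to all users when actually the new design has no effect on session length.

A Type I error would mean concluding that the new design increases session length when in fact the new design has no effect on session length.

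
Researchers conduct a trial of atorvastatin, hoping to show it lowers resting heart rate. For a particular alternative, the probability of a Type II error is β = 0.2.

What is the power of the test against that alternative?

0.8

Power = 1 − β = 1 − 0.2 = 0.8.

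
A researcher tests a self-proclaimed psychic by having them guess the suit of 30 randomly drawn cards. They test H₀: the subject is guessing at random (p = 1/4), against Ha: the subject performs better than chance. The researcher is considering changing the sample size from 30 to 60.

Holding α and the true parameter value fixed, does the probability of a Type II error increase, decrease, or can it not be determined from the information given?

More data shrinks sampling variability; the test statistic under Ha concentrates further from the null value, making rejection more likely.

It decreases.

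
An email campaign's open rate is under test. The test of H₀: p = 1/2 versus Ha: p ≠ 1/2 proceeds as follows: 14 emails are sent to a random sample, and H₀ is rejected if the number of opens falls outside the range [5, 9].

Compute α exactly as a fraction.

1471/8192

α = P(K ≤ 4 or K ≥ 10 | p = 1/2), K ~ Binomial(14, 1/2).
By symmetry, α = 2·P(K ≤ 4) = 2·(1 + 14 + 91 + 364 + 1001)/16384 = 2942/16384 = 1471/8192.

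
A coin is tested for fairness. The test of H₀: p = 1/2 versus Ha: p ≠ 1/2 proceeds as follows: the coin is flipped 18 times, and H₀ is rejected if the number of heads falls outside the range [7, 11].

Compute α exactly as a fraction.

7795/32768

Under H₀, Y ~ Binomial(18, 1/2); α is the probability of landing in either tail, P(Y ≤ 6) + P(Y ≥ 12).
By symmetry, α = 2·P(Y ≤ 6) = 2·(1 + 18 + 153 + 816 + 3060 + 8568 + 18564)/262144 = 62360/262144 = 7795/32768.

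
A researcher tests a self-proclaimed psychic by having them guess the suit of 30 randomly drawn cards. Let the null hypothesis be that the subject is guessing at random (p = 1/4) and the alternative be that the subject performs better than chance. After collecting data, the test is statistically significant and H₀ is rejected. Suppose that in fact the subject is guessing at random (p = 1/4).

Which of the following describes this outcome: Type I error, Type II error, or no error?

Type I error

H₀ was rejected, but H₀ is actually true.
Rejecting a true null hypothesis is a Type I error (false positive).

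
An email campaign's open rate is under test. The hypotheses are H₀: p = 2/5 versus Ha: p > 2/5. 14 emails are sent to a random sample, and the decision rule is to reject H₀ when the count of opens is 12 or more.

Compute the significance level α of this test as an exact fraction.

3715072/6103515625

The Type I error probability is α = P(K ≥ 12) computed under H₀, where K ~ Binomial(14, 2/5).
P(K ≥ 12) = Σ_{j=12}^{14} C(14,j)·(2/5)^j·(3/5)^{14-j} = 3715072/6103515625.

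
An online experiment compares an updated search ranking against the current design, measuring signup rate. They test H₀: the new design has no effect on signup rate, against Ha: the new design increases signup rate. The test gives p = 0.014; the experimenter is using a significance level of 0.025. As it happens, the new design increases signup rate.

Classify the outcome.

Since p = 0.014 < α = 0.025, H₀ is rejected.
H₀ is false (actually the new design increases signup rate).
The decision matches the true state — no error.

No error — this is a correct decision.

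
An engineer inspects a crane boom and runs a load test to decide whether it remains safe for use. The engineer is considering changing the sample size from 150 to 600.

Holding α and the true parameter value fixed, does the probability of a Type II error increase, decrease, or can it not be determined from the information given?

It decreases.

More data shrinks sampling variability; the test statistic under Ha concentrates further from the null value, making rejection more likely.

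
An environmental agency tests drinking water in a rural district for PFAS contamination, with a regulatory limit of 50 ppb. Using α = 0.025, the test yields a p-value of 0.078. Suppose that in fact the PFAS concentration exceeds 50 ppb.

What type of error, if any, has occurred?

The conventional null hypothesis is that the PFAS concentration is at or below 50 ppb (safe).
Since p = 0.078 ≥ α = 0.025, H₀ is not rejected.
H₀ is false (actually the PFAS concentration exceeds 50 ppb).
Failing to reject a false H₀ is a Type II error.

Type II error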